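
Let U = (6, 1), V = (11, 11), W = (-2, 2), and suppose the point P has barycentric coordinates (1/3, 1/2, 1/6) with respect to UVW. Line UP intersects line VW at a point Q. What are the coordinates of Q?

Line UP meets VW where the U-coordinate vanishes; zeroing P's U-weight and renormalizing leaves V, W-weights 1/2 : 1/6 → (3/4, 1/4).
So Q = (3/4)·V + (1/4)·W = (31/4, 35/4).

(31/4, 35/4)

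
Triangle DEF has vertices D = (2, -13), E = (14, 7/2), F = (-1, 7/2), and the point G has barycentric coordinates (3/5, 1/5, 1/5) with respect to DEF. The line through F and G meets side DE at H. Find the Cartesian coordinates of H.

Line FG meets DE where the F-coordinate vanishes; zeroing G's F-weight and renormalizing leaves D, E-weights 3/5 : 1/5 → (3/4, 1/4).
So H = (3/4)·D + (1/4)·E = (5, -71/8).

(5, -71/8)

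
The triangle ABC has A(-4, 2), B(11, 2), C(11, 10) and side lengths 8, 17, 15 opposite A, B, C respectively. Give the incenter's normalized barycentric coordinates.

The incenter has barycentric coordinates proportional to the opposite side lengths: (8 : 17 : 15).
Normalizing by 8+17+15 = 40 gives (1/5, 17/40, 3/8).

(1/5, 17/40, 3/8)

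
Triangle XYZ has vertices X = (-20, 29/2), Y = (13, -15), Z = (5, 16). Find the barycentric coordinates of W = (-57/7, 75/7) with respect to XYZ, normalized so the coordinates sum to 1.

Signed area of the reference triangle: [XYZ] = ½·((-20)·(-15−16) + 13·(16−(29/2)) + 5·(29/2−(-15))) = ½·(620 + 39/2 + 295/2) = 787/2.
[WYZ] = ½·((-57/7)·(-15−16) + 13·(16−(75/7)) + 5·(75/7−(-15))) = ½·(1767/7 + 481/7 + 900/7) = 1574/7, so the X-coordinate is (1574/7)/(787/2) = 4/7.
[XWZ] = ½·((-20)·(75/7−16) + (-57/7)·(16−(29/2)) + 5·(29/2−(75/7))) = ½·(740/7 − 171/14 + 265/14) = 787/14, so the Y-coordinate is 1/7.
[XYW] = ½·((-20)·(-15−(75/7)) + 13·(75/7−(29/2)) + (-57/7)·(29/2−(-15))) = ½·(3600/7 − 689/14 − 3363/14) = 787/7, so the Z-coordinate is 2/7.

(4/7, 1/7, 2/7)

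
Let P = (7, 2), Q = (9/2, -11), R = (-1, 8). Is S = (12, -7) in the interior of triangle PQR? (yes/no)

Barycentric coordinates of S: (47/34, 6/17, -25/34).
The three coordinates are positive, positive, negative; a point is interior exactly when all three are positive.

no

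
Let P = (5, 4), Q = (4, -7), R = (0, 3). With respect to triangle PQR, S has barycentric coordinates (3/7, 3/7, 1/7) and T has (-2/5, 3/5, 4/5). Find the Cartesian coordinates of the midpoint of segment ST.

(149/70, -149/70)

Barycentric coordinates of the midpoint are the average: (1/70, 18/35, 33/70).
Converting: (1/70)·P + (18/35)·Q + (33/70)·R = (149/70, -149/70).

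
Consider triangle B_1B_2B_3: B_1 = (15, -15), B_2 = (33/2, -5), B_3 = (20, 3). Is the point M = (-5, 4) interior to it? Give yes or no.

Barycentric coordinates of M: (-407/46, 455/23, -457/46).
The three coordinates are negative, positive, negative; a point is interior exactly when all three are positive.

no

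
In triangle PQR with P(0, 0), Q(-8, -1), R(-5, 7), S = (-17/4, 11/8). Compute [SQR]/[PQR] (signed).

3/8

[PQR] = ½·(0·(-1−7) + (-8)·(7−0) + (-5)·(0−(-1))) = ½·(0 − 56 − 5) = -61/2.
[SQR] = ½·((-17/4)·(-1−7) + (-8)·(7−(11/8)) + (-5)·(11/8−(-1))) = ½·(34 − 45 − 95/8) = -183/16, so the ratio is (-183/16)/(-61/2) = 3/8.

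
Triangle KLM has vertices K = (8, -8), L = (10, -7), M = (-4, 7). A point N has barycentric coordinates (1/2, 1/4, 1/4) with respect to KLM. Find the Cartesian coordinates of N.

(11/2, -4)

N = (1/2)·K + (1/4)·L + (1/4)·M.
x-coordinate: (1/2)·8 + (1/4)·10 + (1/4)·(-4) = 11/2.
y-coordinate: (1/2)·(-8) + (1/4)·(-7) + (1/4)·7 = -4.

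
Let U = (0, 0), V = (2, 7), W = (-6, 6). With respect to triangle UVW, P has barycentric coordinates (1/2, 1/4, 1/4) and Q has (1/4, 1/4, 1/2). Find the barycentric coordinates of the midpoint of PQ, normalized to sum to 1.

(3/8, 1/4, 3/8)

Since both coordinate triples sum to 1, the midpoint's barycentrics are the componentwise average.
(1/2+1/4)/2 = 3/8; similarly 1/4 and 3/8.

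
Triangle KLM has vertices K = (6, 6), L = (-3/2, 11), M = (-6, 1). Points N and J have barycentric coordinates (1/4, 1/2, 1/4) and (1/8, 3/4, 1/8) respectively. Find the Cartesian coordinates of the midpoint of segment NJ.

Barycentric coordinates of the midpoint are the average: (3/16, 5/8, 3/16).
Converting: (3/16)·K + (5/8)·L + (3/16)·M = (-15/16, 131/16).

(-15/16, 131/16)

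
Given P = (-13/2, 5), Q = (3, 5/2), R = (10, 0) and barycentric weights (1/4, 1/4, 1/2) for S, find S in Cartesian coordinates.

S = (1/4)·P + (1/4)·Q + (1/2)·R.
x-coordinate: (1/4)·(-13/2) + (1/4)·3 + (1/2)·10 = 33/8.
y-coordinate: (1/4)·5 + (1/4)·(5/2) + (1/2)·0 = 15/8.

(33/8, 15/8)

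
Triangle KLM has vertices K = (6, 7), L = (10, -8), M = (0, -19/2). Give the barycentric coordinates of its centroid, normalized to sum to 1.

The centroid is the average of the vertices, so each weight is 1/3.

(1/3, 1/3, 1/3)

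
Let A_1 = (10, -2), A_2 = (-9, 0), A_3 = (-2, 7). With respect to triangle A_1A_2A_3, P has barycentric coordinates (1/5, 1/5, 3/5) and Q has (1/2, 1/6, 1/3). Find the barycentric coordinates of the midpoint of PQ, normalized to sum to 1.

(7/20, 11/60, 7/15)

Since both coordinate triples sum to 1, the midpoint's barycentrics are the componentwise average.
(1/5+1/2)/2 = 7/20; similarly 11/60 and 7/15.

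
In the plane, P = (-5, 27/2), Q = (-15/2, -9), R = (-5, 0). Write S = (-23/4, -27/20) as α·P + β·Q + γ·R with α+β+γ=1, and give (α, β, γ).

(1/10, 3/10, 3/5)

Signed area of the reference triangle: [PQR] = ½·((-5)·(-9−0) + (-15/2)·(0−(27/2)) + (-5)·(27/2−(-9))) = ½·(45 + 405/4 − 225/2) = 135/8.
[SQR] = ½·((-23/4)·(-9−0) + (-15/2)·(0−(-27/20)) + (-5)·(-27/20−(-9))) = ½·(207/4 − 81/8 − 153/4) = 27/16, so the P-coordinate is (27/16)/(135/8) = 1/10.
[PSR] = ½·((-5)·(-27/20−0) + (-23/4)·(0−(27/2)) + (-5)·(27/2−(-27/20))) = ½·(27/4 + 621/8 − 297/4) = 81/16, so the Q-coordinate is 3/10.
[PQS] = ½·((-5)·(-9−(-27/20)) + (-15/2)·(-27/20−(27/2)) + (-23/4)·(27/2−(-9))) = ½·(153/4 + 891/8 − 1035/8) = 81/8, so the R-coordinate is 3/5.
Check: 1/10 + 3/10 + 3/5 = 1.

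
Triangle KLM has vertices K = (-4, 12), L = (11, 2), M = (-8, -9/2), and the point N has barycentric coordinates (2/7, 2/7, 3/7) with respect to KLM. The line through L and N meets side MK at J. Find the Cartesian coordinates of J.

Line LN meets MK where the L-coordinate vanishes; zeroing N's L-weight and renormalizing leaves M, K-weights 3/7 : 2/7 → (3/5, 2/5).
So J = (3/5)·M + (2/5)·K = (-32/5, 21/10).

(-32/5, 21/10)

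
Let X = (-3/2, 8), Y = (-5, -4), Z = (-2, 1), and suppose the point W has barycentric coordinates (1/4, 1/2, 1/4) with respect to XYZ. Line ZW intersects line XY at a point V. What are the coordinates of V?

(-23/6, 0)

Line ZW meets XY where the Z-coordinate vanishes; zeroing W's Z-weight and renormalizing leaves X, Y-weights 1/4 : 1/2 → (1/3, 2/3).
So V = (1/3)·X + (2/3)·Y = (-23/6, 0).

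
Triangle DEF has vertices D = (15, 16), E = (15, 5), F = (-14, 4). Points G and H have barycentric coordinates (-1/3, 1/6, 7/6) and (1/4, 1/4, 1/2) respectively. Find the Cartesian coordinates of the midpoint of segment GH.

Barycentric coordinates of the midpoint are the average: (-1/24, 5/24, 5/6).
Converting: (-1/24)·D + (5/24)·E + (5/6)·F = (-55/6, 89/24).

(-55/6, 89/24)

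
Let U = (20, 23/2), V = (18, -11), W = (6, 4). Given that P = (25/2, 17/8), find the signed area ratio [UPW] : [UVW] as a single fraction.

[UVW] = ½·(20·(-11−4) + 18·(4−(23/2)) + 6·(23/2−(-11))) = ½·(-300 − 135 + 135) = -150.
[UPW] = ½·(20·(17/8−4) + (25/2)·(4−(23/2)) + 6·(23/2−(17/8))) = ½·(-75/2 − 375/4 + 225/4) = -75/2, so the ratio is (-75/2)/(-150) = 1/4.

1/4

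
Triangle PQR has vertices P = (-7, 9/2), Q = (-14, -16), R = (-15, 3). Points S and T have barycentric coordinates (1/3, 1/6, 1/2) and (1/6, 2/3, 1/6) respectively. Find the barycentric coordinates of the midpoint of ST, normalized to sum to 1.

(1/4, 5/12, 1/3)

Since both coordinate triples sum to 1, the midpoint's barycentrics are the componentwise average.
(1/3+1/6)/2 = 1/4; similarly 5/12 and 1/3.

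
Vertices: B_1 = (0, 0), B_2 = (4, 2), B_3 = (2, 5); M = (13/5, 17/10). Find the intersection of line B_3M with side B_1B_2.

(8/3, 4/3)

Barycentric coordinates of M with respect to B_1B_2B_3: (3/10, 3/5, 1/10).
On side B_1B_2 the B_3-coordinate is zero; dropping M's B_3-weight 1/10 and renormalizing the remaining 3/10 : 3/5 gives weights 1/3, 2/3 on B_1, B_2.
N = (1/3)·(0, 0) + (2/3)·(4, 2) = (8/3, 4/3).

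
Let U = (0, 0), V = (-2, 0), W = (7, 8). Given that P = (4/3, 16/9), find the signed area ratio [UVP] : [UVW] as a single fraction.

[UVW] = ½·(0·(0−8) + (-2)·(8−0) + 7·(0−0)) = ½·(0 − 16 + 0) = -8.
[UVP] = ½·(0·(0−(16/9)) + (-2)·(16/9−0) + (4/3)·(0−0)) = ½·(0 − 32/9 + 0) = -16/9, so the ratio is (-16/9)/(-8) = 2/9.

2/9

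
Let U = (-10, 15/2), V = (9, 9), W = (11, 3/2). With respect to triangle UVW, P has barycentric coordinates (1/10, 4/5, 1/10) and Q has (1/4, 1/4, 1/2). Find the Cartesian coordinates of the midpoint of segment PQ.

(251/40, 519/80)

Barycentric coordinates of the midpoint are the average: (7/40, 21/40, 3/10).
Converting: (7/40)·U + (21/40)·V + (3/10)·W = (251/40, 519/80).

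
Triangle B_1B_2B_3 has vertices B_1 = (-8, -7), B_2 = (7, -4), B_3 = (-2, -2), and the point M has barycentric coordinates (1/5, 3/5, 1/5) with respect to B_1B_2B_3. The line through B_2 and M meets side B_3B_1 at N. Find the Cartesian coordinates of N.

Line B_2M meets B_3B_1 where the B_2-coordinate vanishes; zeroing M's B_2-weight and renormalizing leaves B_3, B_1-weights 1/5 : 1/5 → (1/2, 1/2).
So N = (1/2)·B_3 + (1/2)·B_1 = (-5, -9/2).

(-5, -9/2)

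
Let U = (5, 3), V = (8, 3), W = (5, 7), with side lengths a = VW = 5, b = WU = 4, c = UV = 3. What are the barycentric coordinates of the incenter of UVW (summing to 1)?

(5/12, 1/3, 1/4)

The incenter has barycentric coordinates proportional to the opposite side lengths: (5 : 4 : 3).
Normalizing by 5+4+3 = 12 gives (5/12, 1/3, 1/4).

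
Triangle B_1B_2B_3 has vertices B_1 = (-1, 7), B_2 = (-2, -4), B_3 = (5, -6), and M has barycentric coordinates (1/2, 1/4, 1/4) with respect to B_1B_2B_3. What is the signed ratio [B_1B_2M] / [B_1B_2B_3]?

The signed ratio [B_1B_2M]/[B_1B_2B_3] equals the barycentric coordinate of M at vertex B_3, which is 1/4.

1/4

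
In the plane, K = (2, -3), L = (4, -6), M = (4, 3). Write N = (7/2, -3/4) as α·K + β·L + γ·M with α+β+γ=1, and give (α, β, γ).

(1/4, 1/4, 1/2)

Signed area of the reference triangle: [KLM] = ½·(2·(-6−3) + 4·(3−(-3)) + 4·(-3−(-6))) = ½·(-18 + 24 + 12) = 9.
[NLM] = ½·((7/2)·(-6−3) + 4·(3−(-3/4)) + 4·(-3/4−(-6))) = ½·(-63/2 + 15 + 21) = 9/4, so the K-coordinate is (9/4)/9 = 1/4.
[KNM] = ½·(2·(-3/4−3) + (7/2)·(3−(-3)) + 4·(-3−(-3/4))) = ½·(-15/2 + 21 − 9) = 9/4, so the L-coordinate is 1/4.
[KLN] = ½·(2·(-6−(-3/4)) + 4·(-3/4−(-3)) + (7/2)·(-3−(-6))) = ½·(-21/2 + 9 + 21/2) = 9/2, so the M-coordinate is 1/2.
Check: 1/4 + 1/4 + 1/2 = 1.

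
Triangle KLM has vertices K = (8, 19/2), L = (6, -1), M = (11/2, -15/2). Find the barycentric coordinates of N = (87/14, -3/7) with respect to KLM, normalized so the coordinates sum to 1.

Signed area of the reference triangle: [KLM] = ½·(8·(-1−(-15/2)) + 6·(-15/2−(19/2)) + (11/2)·(19/2−(-1))) = ½·(52 − 102 + 231/4) = 31/8.
[NLM] = ½·((87/14)·(-1−(-15/2)) + 6·(-15/2−(-3/7)) + (11/2)·(-3/7−(-1))) = ½·(1131/28 − 297/7 + 22/7) = 31/56, so the K-coordinate is (31/56)/(31/8) = 1/7.
[KNM] = ½·(8·(-3/7−(-15/2)) + (87/14)·(-15/2−(19/2)) + (11/2)·(19/2−(-3/7))) = ½·(396/7 − 1479/14 + 1529/28) = 155/56, so the L-coordinate is 5/7.
[KLN] = ½·(8·(-1−(-3/7)) + 6·(-3/7−(19/2)) + (87/14)·(19/2−(-1))) = ½·(-32/7 − 417/7 + 261/4) = 31/56, so the M-coordinate is 1/7.
Check: 1/7 + 5/7 + 1/7 = 1.

(1/7, 5/7, 1/7)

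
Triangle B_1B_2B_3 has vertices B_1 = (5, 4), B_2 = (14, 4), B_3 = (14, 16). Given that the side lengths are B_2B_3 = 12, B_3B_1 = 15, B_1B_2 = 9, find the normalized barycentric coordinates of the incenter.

The incenter has barycentric coordinates proportional to the opposite side lengths: (12 : 15 : 9).
Normalizing by 12+15+9 = 36 gives (1/3, 5/12, 1/4).

(1/3, 5/12, 1/4)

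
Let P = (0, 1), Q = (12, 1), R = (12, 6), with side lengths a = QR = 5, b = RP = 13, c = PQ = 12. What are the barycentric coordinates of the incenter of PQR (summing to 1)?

The incenter has barycentric coordinates proportional to the opposite side lengths: (5 : 13 : 12).
Normalizing by 5+13+12 = 30 gives (1/6, 13/30, 2/5).

(1/6, 13/30, 2/5)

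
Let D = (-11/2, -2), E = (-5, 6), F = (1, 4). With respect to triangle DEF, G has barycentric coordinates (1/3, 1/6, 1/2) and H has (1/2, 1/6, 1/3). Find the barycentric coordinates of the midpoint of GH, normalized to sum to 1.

Since both coordinate triples sum to 1, the midpoint's barycentrics are the componentwise average.
(1/3+1/2)/2 = 5/12; similarly 1/6 and 5/12.

(5/12, 1/6, 5/12)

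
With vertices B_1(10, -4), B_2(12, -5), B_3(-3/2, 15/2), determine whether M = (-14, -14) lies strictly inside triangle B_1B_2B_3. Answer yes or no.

Barycentric coordinates of M: (893/23, -34, -88/23).
The three coordinates are positive, negative, negative; a point is interior exactly when all three are positive.

no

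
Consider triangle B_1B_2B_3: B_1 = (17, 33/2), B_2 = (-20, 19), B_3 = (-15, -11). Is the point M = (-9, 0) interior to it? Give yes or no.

yes

Barycentric coordinates of M: (94/439, 374/2195, 1351/2195).
The three coordinates are positive, positive, positive; a point is interior exactly when all three are positive.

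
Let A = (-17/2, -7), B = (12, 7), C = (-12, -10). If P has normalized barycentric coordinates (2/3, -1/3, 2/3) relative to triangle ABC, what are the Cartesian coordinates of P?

P = (2/3)·A + (-1/3)·B + (2/3)·C.
x-coordinate: (2/3)·(-17/2) + (-1/3)·12 + (2/3)·(-12) = -53/3.
y-coordinate: (2/3)·(-7) + (-1/3)·7 + (2/3)·(-10) = -41/3.

(-53/3, -41/3)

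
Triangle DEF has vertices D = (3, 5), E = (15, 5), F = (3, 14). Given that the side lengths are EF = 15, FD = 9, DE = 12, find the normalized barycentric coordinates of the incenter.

The incenter has barycentric coordinates proportional to the opposite side lengths: (15 : 9 : 12).
Normalizing by 15+9+12 = 36 gives (5/12, 1/4, 1/3).

(5/12, 1/4, 1/3)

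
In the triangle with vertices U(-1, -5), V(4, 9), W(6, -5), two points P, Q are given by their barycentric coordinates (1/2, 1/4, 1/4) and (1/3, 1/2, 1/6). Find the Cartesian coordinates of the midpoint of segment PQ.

Barycentric coordinates of the midpoint are the average: (5/12, 3/8, 5/24).
Converting: (5/12)·U + (3/8)·V + (5/24)·W = (7/3, 1/4).

(7/3, 1/4)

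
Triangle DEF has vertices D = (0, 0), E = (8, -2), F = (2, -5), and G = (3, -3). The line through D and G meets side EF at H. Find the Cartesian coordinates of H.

(4, -4)

Barycentric coordinates of G with respect to DEF: (1/4, 1/4, 1/2).
On side EF the D-coordinate is zero; dropping G's D-weight 1/4 and renormalizing the remaining 1/4 : 1/2 gives weights 1/3, 2/3 on E, F.
H = (1/3)·(8, -2) + (2/3)·(2, -5) = (4, -4).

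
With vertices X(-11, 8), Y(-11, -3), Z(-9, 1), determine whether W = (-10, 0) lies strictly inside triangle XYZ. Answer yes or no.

Barycentric coordinates of W: (1/11, 9/22, 1/2).
The three coordinates are positive, positive, positive; a point is interior exactly when all three are positive.

yes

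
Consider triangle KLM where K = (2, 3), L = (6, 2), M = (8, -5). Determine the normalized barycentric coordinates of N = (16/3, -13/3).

Signed area of the reference triangle: [KLM] = ½·(2·(2−(-5)) + 6·(-5−3) + 8·(3−2)) = ½·(14 − 48 + 8) = -13.
[NLM] = ½·((16/3)·(2−(-5)) + 6·(-5−(-13/3)) + 8·(-13/3−2)) = ½·(112/3 − 4 − 152/3) = -26/3, so the K-coordinate is (-26/3)/(-13) = 2/3.
[KNM] = ½·(2·(-13/3−(-5)) + (16/3)·(-5−3) + 8·(3−(-13/3))) = ½·(4/3 − 128/3 + 176/3) = 26/3, so the L-coordinate is -2/3.
[KLN] = ½·(2·(2−(-13/3)) + 6·(-13/3−3) + (16/3)·(3−2)) = ½·(38/3 − 44 + 16/3) = -13, so the M-coordinate is 1.
Check: 2/3 − 2/3 + 1 = 1.

(2/3, -2/3, 1)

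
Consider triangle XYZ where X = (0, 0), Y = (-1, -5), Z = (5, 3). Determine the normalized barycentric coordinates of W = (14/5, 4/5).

(1/5, 1/5, 3/5)

Signed area of the reference triangle: [XYZ] = ½·(0·(-5−3) + (-1)·(3−0) + 5·(0−(-5))) = ½·(0 − 3 + 25) = 11.
[WYZ] = ½·((14/5)·(-5−3) + (-1)·(3−(4/5)) + 5·(4/5−(-5))) = ½·(-112/5 − 11/5 + 29) = 11/5, so the X-coordinate is (11/5)/11 = 1/5.
[XWZ] = ½·(0·(4/5−3) + (14/5)·(3−0) + 5·(0−(4/5))) = ½·(0 + 42/5 − 4) = 11/5, so the Y-coordinate is 1/5.
[XYW] = ½·(0·(-5−(4/5)) + (-1)·(4/5−0) + (14/5)·(0−(-5))) = ½·(0 − 4/5 + 14) = 33/5, so the Z-coordinate is 3/5.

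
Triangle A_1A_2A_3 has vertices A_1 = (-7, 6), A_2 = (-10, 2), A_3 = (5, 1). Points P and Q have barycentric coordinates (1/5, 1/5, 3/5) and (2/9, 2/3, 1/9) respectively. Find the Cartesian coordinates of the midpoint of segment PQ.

(-121/30, 112/45)

Barycentric coordinates of the midpoint are the average: (19/90, 13/30, 16/45).
Converting: (19/90)·A_1 + (13/30)·A_2 + (16/45)·A_3 = (-121/30, 112/45).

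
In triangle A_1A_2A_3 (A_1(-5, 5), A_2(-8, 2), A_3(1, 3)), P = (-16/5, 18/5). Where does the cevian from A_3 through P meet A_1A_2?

(-6, 4)

Barycentric coordinates of P with respect to A_1A_2A_3: (2/5, 1/5, 2/5).
On side A_1A_2 the A_3-coordinate is zero; dropping P's A_3-weight 2/5 and renormalizing the remaining 2/5 : 1/5 gives weights 2/3, 1/3 on A_1, A_2.
Q = (2/3)·(-5, 5) + (1/3)·(-8, 2) = (-6, 4).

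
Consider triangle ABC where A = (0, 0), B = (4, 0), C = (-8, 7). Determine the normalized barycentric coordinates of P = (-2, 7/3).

Signed area of the reference triangle: [ABC] = ½·(0·(0−7) + 4·(7−0) + (-8)·(0−0)) = ½·(0 + 28 + 0) = 14.
[PBC] = ½·((-2)·(0−7) + 4·(7−(7/3)) + (-8)·(7/3−0)) = ½·(14 + 56/3 − 56/3) = 7, so the A-coordinate is 7/14 = 1/2.
[APC] = ½·(0·(7/3−7) + (-2)·(7−0) + (-8)·(0−(7/3))) = ½·(0 − 14 + 56/3) = 7/3, so the B-coordinate is 1/6.
[ABP] = ½·(0·(0−(7/3)) + 4·(7/3−0) + (-2)·(0−0)) = ½·(0 + 28/3 + 0) = 14/3, so the C-coordinate is 1/3.

(1/2, 1/6, 1/3)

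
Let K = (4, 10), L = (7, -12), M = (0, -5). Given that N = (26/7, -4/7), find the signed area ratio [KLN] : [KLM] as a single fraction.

2/7

[KLM] = ½·(4·(-12−(-5)) + 7·(-5−10) + 0·(10−(-12))) = ½·(-28 − 105 + 0) = -133/2.
[KLN] = ½·(4·(-12−(-4/7)) + 7·(-4/7−10) + (26/7)·(10−(-12))) = ½·(-320/7 − 74 + 572/7) = -19, so the ratio is (-19)/(-133/2) = 2/7.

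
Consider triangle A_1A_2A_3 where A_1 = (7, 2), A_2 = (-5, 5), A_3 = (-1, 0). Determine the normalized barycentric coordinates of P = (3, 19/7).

Signed area of the reference triangle: [A_1A_2A_3] = ½·(7·(5−0) + (-5)·(0−2) + (-1)·(2−5)) = ½·(35 + 10 + 3) = 24.
[PA_2A_3] = ½·(3·(5−0) + (-5)·(0−(19/7)) + (-1)·(19/7−5)) = ½·(15 + 95/7 + 16/7) = 108/7, so the A_1-coordinate is (108/7)/24 = 9/14.
[A_1PA_3] = ½·(7·(19/7−0) + 3·(0−2) + (-1)·(2−(19/7))) = ½·(19 − 6 + 5/7) = 48/7, so the A_2-coordinate is 2/7.
[A_1A_2P] = ½·(7·(5−(19/7)) + (-5)·(19/7−2) + 3·(2−5)) = ½·(16 − 25/7 − 9) = 12/7, so the A_3-coordinate is 1/14.

(9/14, 2/7, 1/14)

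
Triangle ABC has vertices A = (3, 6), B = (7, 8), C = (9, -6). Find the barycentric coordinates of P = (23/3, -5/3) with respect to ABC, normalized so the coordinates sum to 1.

(1/6, 1/6, 2/3)

Signed area of the reference triangle: [ABC] = ½·(3·(8−(-6)) + 7·(-6−6) + 9·(6−8)) = ½·(42 − 84 − 18) = -30.
[PBC] = ½·((23/3)·(8−(-6)) + 7·(-6−(-5/3)) + 9·(-5/3−8)) = ½·(322/3 − 91/3 − 87) = -5, so the A-coordinate is (-5)/(-30) = 1/6.
[APC] = ½·(3·(-5/3−(-6)) + (23/3)·(-6−6) + 9·(6−(-5/3))) = ½·(13 − 92 + 69) = -5, so the B-coordinate is 1/6.
[ABP] = ½·(3·(8−(-5/3)) + 7·(-5/3−6) + (23/3)·(6−8)) = ½·(29 − 161/3 − 46/3) = -20, so the C-coordinate is 2/3.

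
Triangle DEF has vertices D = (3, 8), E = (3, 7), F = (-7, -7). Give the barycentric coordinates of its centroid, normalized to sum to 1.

(1/3, 1/3, 1/3)

The centroid is the average of the vertices, so each weight is 1/3.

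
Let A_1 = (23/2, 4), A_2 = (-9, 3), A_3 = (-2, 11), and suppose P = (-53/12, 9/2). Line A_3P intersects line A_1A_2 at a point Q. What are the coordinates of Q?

Barycentric coordinates of P with respect to A_1A_2A_3: (1/6, 2/3, 1/6).
On side A_1A_2 the A_3-coordinate is zero; dropping P's A_3-weight 1/6 and renormalizing the remaining 1/6 : 2/3 gives weights 1/5, 4/5 on A_1, A_2.
Q = (1/5)·(23/2, 4) + (4/5)·(-9, 3) = (-49/10, 16/5).

(-49/10, 16/5)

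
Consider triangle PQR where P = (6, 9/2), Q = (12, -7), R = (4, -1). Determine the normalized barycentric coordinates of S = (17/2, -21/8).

Signed area of the reference triangle: [PQR] = ½·(6·(-7−(-1)) + 12·(-1−(9/2)) + 4·(9/2−(-7))) = ½·(-36 − 66 + 46) = -28.
[SQR] = ½·((17/2)·(-7−(-1)) + 12·(-1−(-21/8)) + 4·(-21/8−(-7))) = ½·(-51 + 39/2 + 35/2) = -7, so the P-coordinate is (-7)/(-28) = 1/4.
[PSR] = ½·(6·(-21/8−(-1)) + (17/2)·(-1−(9/2)) + 4·(9/2−(-21/8))) = ½·(-39/4 − 187/4 + 57/2) = -14, so the Q-coordinate is 1/2.
[PQS] = ½·(6·(-7−(-21/8)) + 12·(-21/8−(9/2)) + (17/2)·(9/2−(-7))) = ½·(-105/4 − 171/2 + 391/4) = -7, so the R-coordinate is 1/4.
Check: 1/4 + 1/2 + 1/4 = 1.

(1/4, 1/2, 1/4)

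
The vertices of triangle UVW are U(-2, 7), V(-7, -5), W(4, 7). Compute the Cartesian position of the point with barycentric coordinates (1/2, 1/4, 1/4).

(-7/4, 4)

P = (1/2)·U + (1/4)·V + (1/4)·W.
x-coordinate: (1/2)·(-2) + (1/4)·(-7) + (1/4)·4 = -7/4.
y-coordinate: (1/2)·7 + (1/4)·(-5) + (1/4)·7 = 4.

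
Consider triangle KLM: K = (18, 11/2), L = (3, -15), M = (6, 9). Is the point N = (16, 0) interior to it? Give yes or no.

no

Barycentric coordinates of N: (178/199, 146/597, -83/597).
The three coordinates are positive, positive, negative; a point is interior exactly when all three are positive.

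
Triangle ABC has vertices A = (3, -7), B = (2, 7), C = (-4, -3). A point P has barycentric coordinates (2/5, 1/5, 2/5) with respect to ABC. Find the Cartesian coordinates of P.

P = (2/5)·A + (1/5)·B + (2/5)·C.
x-coordinate: (2/5)·3 + (1/5)·2 + (2/5)·(-4) = 0.
y-coordinate: (2/5)·(-7) + (1/5)·7 + (2/5)·(-3) = -13/5.

(0, -13/5)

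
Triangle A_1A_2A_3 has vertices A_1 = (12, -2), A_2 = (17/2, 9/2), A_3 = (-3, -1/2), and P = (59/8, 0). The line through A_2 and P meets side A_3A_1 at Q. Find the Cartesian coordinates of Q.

Barycentric coordinates of P with respect to A_1A_2A_3: (1/2, 1/4, 1/4).
On side A_3A_1 the A_2-coordinate is zero; dropping P's A_2-weight 1/4 and renormalizing the remaining 1/4 : 1/2 gives weights 1/3, 2/3 on A_3, A_1.
Q = (1/3)·(-3, -1/2) + (2/3)·(12, -2) = (7, -3/2).

(7, -3/2)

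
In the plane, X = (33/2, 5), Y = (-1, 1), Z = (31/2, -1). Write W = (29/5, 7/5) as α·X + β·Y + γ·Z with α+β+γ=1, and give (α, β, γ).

(1/5, 3/5, 1/5)

Signed area of the reference triangle: [XYZ] = ½·((33/2)·(1−(-1)) + (-1)·(-1−5) + (31/2)·(5−1)) = ½·(33 + 6 + 62) = 101/2.
[WYZ] = ½·((29/5)·(1−(-1)) + (-1)·(-1−(7/5)) + (31/2)·(7/5−1)) = ½·(58/5 + 12/5 + 31/5) = 101/10, so the X-coordinate is (101/10)/(101/2) = 1/5.
[XWZ] = ½·((33/2)·(7/5−(-1)) + (29/5)·(-1−5) + (31/2)·(5−(7/5))) = ½·(198/5 − 174/5 + 279/5) = 303/10, so the Y-coordinate is 3/5.
[XYW] = ½·((33/2)·(1−(7/5)) + (-1)·(7/5−5) + (29/5)·(5−1)) = ½·(-33/5 + 18/5 + 116/5) = 101/10, so the Z-coordinate is 1/5.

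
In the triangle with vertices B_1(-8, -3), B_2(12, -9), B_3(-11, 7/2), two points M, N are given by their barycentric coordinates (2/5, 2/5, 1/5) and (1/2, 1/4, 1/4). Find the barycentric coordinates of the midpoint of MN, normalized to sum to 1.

(9/20, 13/40, 9/40)

Since both coordinate triples sum to 1, the midpoint's barycentrics are the componentwise average.
(2/5+1/2)/2 = 9/20; similarly 13/40 and 9/40.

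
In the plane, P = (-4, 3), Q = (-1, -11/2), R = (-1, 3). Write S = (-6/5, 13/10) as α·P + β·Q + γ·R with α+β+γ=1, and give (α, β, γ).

(1/15, 1/5, 11/15)

Signed area of the reference triangle: [PQR] = ½·((-4)·(-11/2−3) + (-1)·(3−3) + (-1)·(3−(-11/2))) = ½·(34 + 0 − 17/2) = 51/4.
[SQR] = ½·((-6/5)·(-11/2−3) + (-1)·(3−(13/10)) + (-1)·(13/10−(-11/2))) = ½·(51/5 − 17/10 − 34/5) = 17/20, so the P-coordinate is (17/20)/(51/4) = 1/15.
[PSR] = ½·((-4)·(13/10−3) + (-6/5)·(3−3) + (-1)·(3−(13/10))) = ½·(34/5 + 0 − 17/10) = 51/20, so the Q-coordinate is 1/5.
[PQS] = ½·((-4)·(-11/2−(13/10)) + (-1)·(13/10−3) + (-6/5)·(3−(-11/2))) = ½·(136/5 + 17/10 − 51/5) = 187/20, so the R-coordinate is 11/15.
Check: 1/15 + 1/5 + 11/15 = 1.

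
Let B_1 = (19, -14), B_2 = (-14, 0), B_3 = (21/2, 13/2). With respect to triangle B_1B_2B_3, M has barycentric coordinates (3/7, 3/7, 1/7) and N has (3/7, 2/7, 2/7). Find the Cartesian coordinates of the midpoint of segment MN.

Barycentric coordinates of the midpoint are the average: (3/7, 5/14, 3/14).
Converting: (3/7)·B_1 + (5/14)·B_2 + (3/14)·B_3 = (151/28, -129/28).

(151/28, -129/28)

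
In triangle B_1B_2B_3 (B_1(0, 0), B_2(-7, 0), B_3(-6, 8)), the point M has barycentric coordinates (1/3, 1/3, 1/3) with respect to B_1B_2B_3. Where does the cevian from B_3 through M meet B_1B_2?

(-7/2, 0)

Line B_3M meets B_1B_2 where the B_3-coordinate vanishes; zeroing M's B_3-weight and renormalizing leaves B_1, B_2-weights 1/3 : 1/3 → (1/2, 1/2).
So N = (1/2)·B_1 + (1/2)·B_2 = (-7/2, 0).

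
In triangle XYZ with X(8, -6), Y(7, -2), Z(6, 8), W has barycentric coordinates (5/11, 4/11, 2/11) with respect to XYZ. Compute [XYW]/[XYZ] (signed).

2/11

The signed ratio [XYW]/[XYZ] equals the barycentric coordinate of W at vertex Z, which is 2/11.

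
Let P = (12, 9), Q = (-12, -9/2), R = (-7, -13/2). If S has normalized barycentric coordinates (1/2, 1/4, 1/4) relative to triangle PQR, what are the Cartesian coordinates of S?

S = (1/2)·P + (1/4)·Q + (1/4)·R.
x-coordinate: (1/2)·12 + (1/4)·(-12) + (1/4)·(-7) = 5/4.
y-coordinate: (1/2)·9 + (1/4)·(-9/2) + (1/4)·(-13/2) = 7/4.

(5/4, 7/4)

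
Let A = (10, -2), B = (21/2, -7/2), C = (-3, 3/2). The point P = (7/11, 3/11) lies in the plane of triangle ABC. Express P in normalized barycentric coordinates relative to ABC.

Signed area of the reference triangle: [ABC] = ½·(10·(-7/2−(3/2)) + (21/2)·(3/2−(-2)) + (-3)·(-2−(-7/2))) = ½·(-50 + 147/4 − 9/2) = -71/8.
[PBC] = ½·((7/11)·(-7/2−(3/2)) + (21/2)·(3/2−(3/11)) + (-3)·(3/11−(-7/2))) = ½·(-35/11 + 567/44 − 249/22) = -71/88, so the A-coordinate is (-71/88)/(-71/8) = 1/11.
[APC] = ½·(10·(3/11−(3/2)) + (7/11)·(3/2−(-2)) + (-3)·(-2−(3/11))) = ½·(-135/11 + 49/22 + 75/11) = -71/44, so the B-coordinate is 2/11.
[ABP] = ½·(10·(-7/2−(3/11)) + (21/2)·(3/11−(-2)) + (7/11)·(-2−(-7/2))) = ½·(-415/11 + 525/22 + 21/22) = -71/11, so the C-coordinate is 8/11.
Check: 1/11 + 2/11 + 8/11 = 1.

(1/11, 2/11, 8/11)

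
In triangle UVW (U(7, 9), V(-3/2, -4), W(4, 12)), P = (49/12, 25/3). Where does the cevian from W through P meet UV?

(25/6, 14/3)

Barycentric coordinates of P with respect to UVW: (1/3, 1/6, 1/2).
On side UV the W-coordinate is zero; dropping P's W-weight 1/2 and renormalizing the remaining 1/3 : 1/6 gives weights 2/3, 1/3 on U, V.
Q = (2/3)·(7, 9) + (1/3)·(-3/2, -4) = (25/6, 14/3).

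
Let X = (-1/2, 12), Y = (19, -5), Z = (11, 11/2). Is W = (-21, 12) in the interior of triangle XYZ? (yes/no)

no

Barycentric coordinates of W: (1136/275, 533/275, -1394/275).
The three coordinates are positive, positive, negative; a point is interior exactly when all three are positive.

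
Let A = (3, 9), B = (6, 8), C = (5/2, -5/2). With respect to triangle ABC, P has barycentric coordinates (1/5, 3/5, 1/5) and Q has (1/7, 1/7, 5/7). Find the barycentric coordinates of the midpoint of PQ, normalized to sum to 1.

Since both coordinate triples sum to 1, the midpoint's barycentrics are the componentwise average.
(1/5+1/7)/2 = 6/35; similarly 13/35 and 16/35.

(6/35, 13/35, 16/35)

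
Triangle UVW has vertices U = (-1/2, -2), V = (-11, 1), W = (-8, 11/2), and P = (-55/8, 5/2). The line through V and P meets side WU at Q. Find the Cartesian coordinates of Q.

Barycentric coordinates of P with respect to UVW: (1/4, 1/4, 1/2).
On side WU the V-coordinate is zero; dropping P's V-weight 1/4 and renormalizing the remaining 1/2 : 1/4 gives weights 2/3, 1/3 on W, U.
Q = (2/3)·(-8, 11/2) + (1/3)·(-1/2, -2) = (-11/2, 3).

(-11/2, 3)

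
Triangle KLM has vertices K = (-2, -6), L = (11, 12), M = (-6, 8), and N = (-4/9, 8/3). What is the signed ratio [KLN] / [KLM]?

1/3

[KLM] = ½·((-2)·(12−8) + 11·(8−(-6)) + (-6)·(-6−12)) = ½·(-8 + 154 + 108) = 127.
[KLN] = ½·((-2)·(12−(8/3)) + 11·(8/3−(-6)) + (-4/9)·(-6−12)) = ½·(-56/3 + 286/3 + 8) = 127/3, so the ratio is (127/3)/127 = 1/3.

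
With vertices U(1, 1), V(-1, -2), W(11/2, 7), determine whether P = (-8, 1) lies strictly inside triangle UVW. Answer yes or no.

no

Barycentric coordinates of P: (55, -36, -18).
The three coordinates are positive, negative, negative; a point is interior exactly when all three are positive.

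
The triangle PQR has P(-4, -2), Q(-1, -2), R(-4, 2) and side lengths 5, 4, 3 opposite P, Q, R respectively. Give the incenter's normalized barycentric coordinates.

(5/12, 1/3, 1/4)

The incenter has barycentric coordinates proportional to the opposite side lengths: (5 : 4 : 3).
Normalizing by 5+4+3 = 12 gives (5/12, 1/3, 1/4).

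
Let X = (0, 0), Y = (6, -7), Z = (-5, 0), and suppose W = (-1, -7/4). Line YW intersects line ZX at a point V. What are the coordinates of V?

Barycentric coordinates of W with respect to XYZ: (1/4, 1/4, 1/2).
On side ZX the Y-coordinate is zero; dropping W's Y-weight 1/4 and renormalizing the remaining 1/2 : 1/4 gives weights 2/3, 1/3 on Z, X.
V = (2/3)·(-5, 0) + (1/3)·(0, 0) = (-10/3, 0).

(-10/3, 0)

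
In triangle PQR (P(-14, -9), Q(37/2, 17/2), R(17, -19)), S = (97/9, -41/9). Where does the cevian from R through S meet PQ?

(23/3, 8/3)

Barycentric coordinates of S with respect to PQR: (2/9, 4/9, 1/3).
On side PQ the R-coordinate is zero; dropping S's R-weight 1/3 and renormalizing the remaining 2/9 : 4/9 gives weights 1/3, 2/3 on P, Q.
T = (1/3)·(-14, -9) + (2/3)·(37/2, 17/2) = (23/3, 8/3).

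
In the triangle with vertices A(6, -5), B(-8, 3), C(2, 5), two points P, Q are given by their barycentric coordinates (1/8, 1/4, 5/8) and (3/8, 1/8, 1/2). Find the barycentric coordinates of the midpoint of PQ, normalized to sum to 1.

(1/4, 3/16, 9/16)

Since both coordinate triples sum to 1, the midpoint's barycentrics are the componentwise average.
(1/8+3/8)/2 = 1/4; similarly 3/16 and 9/16.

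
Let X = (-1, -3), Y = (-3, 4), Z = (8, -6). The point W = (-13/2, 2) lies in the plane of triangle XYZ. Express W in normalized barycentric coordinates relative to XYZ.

(1, 1/2, -1/2)

Signed area of the reference triangle: [XYZ] = ½·((-1)·(4−(-6)) + (-3)·(-6−(-3)) + 8·(-3−4)) = ½·(-10 + 9 − 56) = -57/2.
[WYZ] = ½·((-13/2)·(4−(-6)) + (-3)·(-6−2) + 8·(2−4)) = ½·(-65 + 24 − 16) = -57/2, so the X-coordinate is (-57/2)/(-57/2) = 1.
[XWZ] = ½·((-1)·(2−(-6)) + (-13/2)·(-6−(-3)) + 8·(-3−2)) = ½·(-8 + 39/2 − 40) = -57/4, so the Y-coordinate is 1/2.
[XYW] = ½·((-1)·(4−2) + (-3)·(2−(-3)) + (-13/2)·(-3−4)) = ½·(-2 − 15 + 91/2) = 57/4, so the Z-coordinate is -1/2.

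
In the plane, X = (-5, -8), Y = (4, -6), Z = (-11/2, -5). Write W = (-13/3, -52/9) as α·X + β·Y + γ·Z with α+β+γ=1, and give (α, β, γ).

Signed area of the reference triangle: [XYZ] = ½·((-5)·(-6−(-5)) + 4·(-5−(-8)) + (-11/2)·(-8−(-6))) = ½·(5 + 12 + 11) = 14.
[WYZ] = ½·((-13/3)·(-6−(-5)) + 4·(-5−(-52/9)) + (-11/2)·(-52/9−(-6))) = ½·(13/3 + 28/9 − 11/9) = 28/9, so the X-coordinate is (28/9)/14 = 2/9.
[XWZ] = ½·((-5)·(-52/9−(-5)) + (-13/3)·(-5−(-8)) + (-11/2)·(-8−(-52/9))) = ½·(35/9 − 13 + 110/9) = 14/9, so the Y-coordinate is 1/9.
[XYW] = ½·((-5)·(-6−(-52/9)) + 4·(-52/9−(-8)) + (-13/3)·(-8−(-6))) = ½·(10/9 + 80/9 + 26/3) = 28/3, so the Z-coordinate is 2/3.

(2/9, 1/9, 2/3)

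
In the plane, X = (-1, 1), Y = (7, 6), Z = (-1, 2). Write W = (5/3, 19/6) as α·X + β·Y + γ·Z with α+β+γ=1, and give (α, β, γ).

Signed area of the reference triangle: [XYZ] = ½·((-1)·(6−2) + 7·(2−1) + (-1)·(1−6)) = ½·(-4 + 7 + 5) = 4.
[WYZ] = ½·((5/3)·(6−2) + 7·(2−(19/6)) + (-1)·(19/6−6)) = ½·(20/3 − 49/6 + 17/6) = 2/3, so the X-coordinate is (2/3)/4 = 1/6.
[XWZ] = ½·((-1)·(19/6−2) + (5/3)·(2−1) + (-1)·(1−(19/6))) = ½·(-7/6 + 5/3 + 13/6) = 4/3, so the Y-coordinate is 1/3.
[XYW] = ½·((-1)·(6−(19/6)) + 7·(19/6−1) + (5/3)·(1−6)) = ½·(-17/6 + 91/6 − 25/3) = 2, so the Z-coordinate is 1/2.
Check: 1/6 + 1/3 + 1/2 = 1.

(1/6, 1/3, 1/2)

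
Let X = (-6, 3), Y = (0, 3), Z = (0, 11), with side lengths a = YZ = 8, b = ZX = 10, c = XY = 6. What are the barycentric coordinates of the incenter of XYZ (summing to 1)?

The incenter has barycentric coordinates proportional to the opposite side lengths: (8 : 10 : 6).
Normalizing by 8+10+6 = 24 gives (1/3, 5/12, 1/4).

(1/3, 5/12, 1/4)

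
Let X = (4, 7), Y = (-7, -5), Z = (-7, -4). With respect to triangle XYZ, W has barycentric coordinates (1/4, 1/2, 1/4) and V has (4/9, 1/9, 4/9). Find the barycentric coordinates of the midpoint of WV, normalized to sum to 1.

(25/72, 11/36, 25/72)

Since both coordinate triples sum to 1, the midpoint's barycentrics are the componentwise average.
(1/4+4/9)/2 = 25/72; similarly 11/36 and 25/72.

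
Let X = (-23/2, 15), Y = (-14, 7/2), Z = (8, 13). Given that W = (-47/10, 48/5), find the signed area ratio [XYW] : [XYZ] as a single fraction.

[XYZ] = ½·((-23/2)·(7/2−13) + (-14)·(13−15) + 8·(15−(7/2))) = ½·(437/4 + 28 + 92) = 917/8.
[XYW] = ½·((-23/2)·(7/2−(48/5)) + (-14)·(48/5−15) + (-47/10)·(15−(7/2))) = ½·(1403/20 + 378/5 − 1081/20) = 917/20, so the ratio is (917/20)/(917/8) = 2/5.

2/5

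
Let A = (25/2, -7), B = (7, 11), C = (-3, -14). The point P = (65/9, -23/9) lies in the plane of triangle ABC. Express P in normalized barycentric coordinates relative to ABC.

Signed area of the reference triangle: [ABC] = ½·((25/2)·(11−(-14)) + 7·(-14−(-7)) + (-3)·(-7−11)) = ½·(625/2 − 49 + 54) = 635/4.
[PBC] = ½·((65/9)·(11−(-14)) + 7·(-14−(-23/9)) + (-3)·(-23/9−11)) = ½·(1625/9 − 721/9 + 122/3) = 635/9, so the A-coordinate is (635/9)/(635/4) = 4/9.
[APC] = ½·((25/2)·(-23/9−(-14)) + (65/9)·(-14−(-7)) + (-3)·(-7−(-23/9))) = ½·(2575/18 − 455/9 + 40/3) = 635/12, so the B-coordinate is 1/3.
[ABP] = ½·((25/2)·(11−(-23/9)) + 7·(-23/9−(-7)) + (65/9)·(-7−11)) = ½·(1525/9 + 280/9 − 130) = 635/18, so the C-coordinate is 2/9.
Check: 4/9 + 1/3 + 2/9 = 1.

(4/9, 1/3, 2/9)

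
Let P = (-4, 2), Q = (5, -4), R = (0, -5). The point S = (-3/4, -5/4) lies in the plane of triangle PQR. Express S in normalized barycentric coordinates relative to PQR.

(1/2, 1/4, 1/4)

Signed area of the reference triangle: [PQR] = ½·((-4)·(-4−(-5)) + 5·(-5−2) + 0·(2−(-4))) = ½·(-4 − 35 + 0) = -39/2.
[SQR] = ½·((-3/4)·(-4−(-5)) + 5·(-5−(-5/4)) + 0·(-5/4−(-4))) = ½·(-3/4 − 75/4 + 0) = -39/4, so the P-coordinate is (-39/4)/(-39/2) = 1/2.
[PSR] = ½·((-4)·(-5/4−(-5)) + (-3/4)·(-5−2) + 0·(2−(-5/4))) = ½·(-15 + 21/4 + 0) = -39/8, so the Q-coordinate is 1/4.
[PQS] = ½·((-4)·(-4−(-5/4)) + 5·(-5/4−2) + (-3/4)·(2−(-4))) = ½·(11 − 65/4 − 9/2) = -39/8, so the R-coordinate is 1/4.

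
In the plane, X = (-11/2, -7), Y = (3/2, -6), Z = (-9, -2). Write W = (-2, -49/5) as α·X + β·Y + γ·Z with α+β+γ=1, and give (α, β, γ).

(7/5, 1/5, -3/5)

Signed area of the reference triangle: [XYZ] = ½·((-11/2)·(-6−(-2)) + (3/2)·(-2−(-7)) + (-9)·(-7−(-6))) = ½·(22 + 15/2 + 9) = 77/4.
[WYZ] = ½·((-2)·(-6−(-2)) + (3/2)·(-2−(-49/5)) + (-9)·(-49/5−(-6))) = ½·(8 + 117/10 + 171/5) = 539/20, so the X-coordinate is (539/20)/(77/4) = 7/5.
[XWZ] = ½·((-11/2)·(-49/5−(-2)) + (-2)·(-2−(-7)) + (-9)·(-7−(-49/5))) = ½·(429/10 − 10 − 126/5) = 77/20, so the Y-coordinate is 1/5.
[XYW] = ½·((-11/2)·(-6−(-49/5)) + (3/2)·(-49/5−(-7)) + (-2)·(-7−(-6))) = ½·(-209/10 − 21/5 + 2) = -231/20, so the Z-coordinate is -3/5.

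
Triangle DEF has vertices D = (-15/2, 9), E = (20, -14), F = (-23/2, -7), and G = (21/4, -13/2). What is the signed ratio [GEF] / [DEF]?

1/4

[DEF] = ½·((-15/2)·(-14−(-7)) + 20·(-7−9) + (-23/2)·(9−(-14))) = ½·(105/2 − 320 − 529/2) = -266.
[GEF] = ½·((21/4)·(-14−(-7)) + 20·(-7−(-13/2)) + (-23/2)·(-13/2−(-14))) = ½·(-147/4 − 10 − 345/4) = -133/2, so the ratio is (-133/2)/(-266) = 1/4.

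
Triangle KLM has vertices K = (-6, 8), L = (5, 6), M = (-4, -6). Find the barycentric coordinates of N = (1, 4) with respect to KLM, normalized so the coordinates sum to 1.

Signed area of the reference triangle: [KLM] = ½·((-6)·(6−(-6)) + 5·(-6−8) + (-4)·(8−6)) = ½·(-72 − 70 − 8) = -75.
[NLM] = ½·(1·(6−(-6)) + 5·(-6−4) + (-4)·(4−6)) = ½·(12 − 50 + 8) = -15, so the K-coordinate is (-15)/(-75) = 1/5.
[KNM] = ½·((-6)·(4−(-6)) + 1·(-6−8) + (-4)·(8−4)) = ½·(-60 − 14 − 16) = -45, so the L-coordinate is 3/5.
[KLN] = ½·((-6)·(6−4) + 5·(4−8) + 1·(8−6)) = ½·(-12 − 20 + 2) = -15, so the M-coordinate is 1/5.

(1/5, 3/5, 1/5)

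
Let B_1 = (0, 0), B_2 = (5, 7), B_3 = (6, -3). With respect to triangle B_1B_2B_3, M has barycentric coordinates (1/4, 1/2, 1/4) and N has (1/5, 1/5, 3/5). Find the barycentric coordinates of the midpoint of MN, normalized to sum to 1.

Since both coordinate triples sum to 1, the midpoint's barycentrics are the componentwise average.
(1/4+1/5)/2 = 9/40; similarly 7/20 and 17/40.

(9/40, 7/20, 17/40)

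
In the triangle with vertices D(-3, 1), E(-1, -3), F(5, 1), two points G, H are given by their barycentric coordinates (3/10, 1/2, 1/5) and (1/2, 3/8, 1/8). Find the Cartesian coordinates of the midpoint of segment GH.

(-33/40, -3/4)

Barycentric coordinates of the midpoint are the average: (2/5, 7/16, 13/80).
Converting: (2/5)·D + (7/16)·E + (13/80)·F = (-33/40, -3/4).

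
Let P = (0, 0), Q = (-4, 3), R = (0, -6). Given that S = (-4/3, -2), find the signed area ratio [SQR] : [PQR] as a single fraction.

[PQR] = ½·(0·(3−(-6)) + (-4)·(-6−0) + 0·(0−3)) = ½·(0 + 24 + 0) = 12.
[SQR] = ½·((-4/3)·(3−(-6)) + (-4)·(-6−(-2)) + 0·(-2−3)) = ½·(-12 + 16 + 0) = 2, so the ratio is 2/12 = 1/6.

1/6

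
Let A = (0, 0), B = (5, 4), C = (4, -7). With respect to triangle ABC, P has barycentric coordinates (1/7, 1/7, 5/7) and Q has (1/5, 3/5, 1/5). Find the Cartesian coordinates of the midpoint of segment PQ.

Barycentric coordinates of the midpoint are the average: (6/35, 13/35, 16/35).
Converting: (6/35)·A + (13/35)·B + (16/35)·C = (129/35, -12/7).

(129/35, -12/7)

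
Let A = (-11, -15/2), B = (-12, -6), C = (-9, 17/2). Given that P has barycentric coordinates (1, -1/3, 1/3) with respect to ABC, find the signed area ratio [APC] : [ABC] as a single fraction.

The signed ratio [APC]/[ABC] equals the barycentric coordinate of P at vertex B, which is -1/3.

-1/3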